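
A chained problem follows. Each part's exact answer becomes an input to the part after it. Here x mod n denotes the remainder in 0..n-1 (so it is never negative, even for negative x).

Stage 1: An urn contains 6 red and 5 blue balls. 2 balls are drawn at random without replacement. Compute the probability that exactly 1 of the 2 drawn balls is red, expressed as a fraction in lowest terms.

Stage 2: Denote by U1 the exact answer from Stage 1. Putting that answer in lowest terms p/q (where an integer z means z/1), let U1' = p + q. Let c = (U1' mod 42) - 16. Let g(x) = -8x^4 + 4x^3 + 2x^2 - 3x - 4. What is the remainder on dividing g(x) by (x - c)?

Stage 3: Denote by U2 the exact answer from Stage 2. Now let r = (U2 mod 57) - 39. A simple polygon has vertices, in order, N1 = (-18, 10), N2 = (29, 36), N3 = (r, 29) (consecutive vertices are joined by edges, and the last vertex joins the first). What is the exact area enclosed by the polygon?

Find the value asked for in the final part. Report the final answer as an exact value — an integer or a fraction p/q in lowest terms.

191/2

Stage 1: total draws C(11,2) = 55; favorable C(6,1)*C(5,1) = 30; P = 6/11; answer 6/11
Stage 2: U1 = 6/11; threaded value p + q = 17; c = 1; remainder = value at the root: -8*(1)^4 + 4*(1)^3 + 2*(1)^2 - 3*(1)^1 - 4 = (-8) + (4) + (2) + (-3) + (-4) = -9; answer -9
Stage 3: U2 = -9; r = 9; cross terms: (-18*36 - 29*10)=-938, (29*29 - 9*36)=517, (9*10 - -18*29)=612; twice the area = |191| = 191; area = 191/2; answer 191/2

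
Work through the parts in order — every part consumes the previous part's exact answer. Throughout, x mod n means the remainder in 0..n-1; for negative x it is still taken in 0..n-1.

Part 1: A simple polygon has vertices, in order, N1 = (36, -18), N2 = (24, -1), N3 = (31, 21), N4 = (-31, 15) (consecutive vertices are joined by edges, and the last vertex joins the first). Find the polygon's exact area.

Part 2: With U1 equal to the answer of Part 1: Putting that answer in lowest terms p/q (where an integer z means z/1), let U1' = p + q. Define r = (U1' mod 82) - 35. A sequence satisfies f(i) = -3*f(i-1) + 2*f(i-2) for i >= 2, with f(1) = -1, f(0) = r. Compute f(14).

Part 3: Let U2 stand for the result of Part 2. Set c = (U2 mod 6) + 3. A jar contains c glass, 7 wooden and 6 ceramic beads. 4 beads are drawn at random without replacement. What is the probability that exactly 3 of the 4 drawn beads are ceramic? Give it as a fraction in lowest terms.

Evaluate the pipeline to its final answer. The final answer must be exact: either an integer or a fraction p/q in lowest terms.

65/969

Part 1: cross terms: (36*-1 - 24*-18)=396, (24*21 - 31*-1)=535, (31*15 - -31*21)=1116, (-31*-18 - 36*15)=18; twice the area = |2065| = 2065; area = 2065/2; answer 2065/2
Part 2: U1 = 2065/2; threaded value p + q = 2067; r = -18; f(2) = -3*(-1) + 2*(-18) = -33; iterating: f(2)=-33, f(3)=97, f(4)=-357, f(5)=1265, f(6)=-4509, f(7)=16057, f(8)=-57189, f(9)=203681, f(10)=-725421, f(11)=2583625, f(12)=-9201717, f(13)=32772401, f(14)=-116720637; answer -116720637
Part 3: U2 = -116720637; c = 6; total draws C(19,4) = 3876; favorable C(6,3)*C(13,1) = 260; P = 65/969; answer 65/969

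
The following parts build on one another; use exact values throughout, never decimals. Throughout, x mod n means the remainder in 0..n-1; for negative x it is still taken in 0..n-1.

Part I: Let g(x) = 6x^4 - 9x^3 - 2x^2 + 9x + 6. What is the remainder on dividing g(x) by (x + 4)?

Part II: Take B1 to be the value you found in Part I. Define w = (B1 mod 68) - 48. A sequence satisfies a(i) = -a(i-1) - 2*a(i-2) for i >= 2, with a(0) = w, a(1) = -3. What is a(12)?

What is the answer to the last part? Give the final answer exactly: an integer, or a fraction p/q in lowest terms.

Part I: remainder = value at the root: 6*(-4)^4 - 9*(-4)^3 - 2*(-4)^2 + 9*(-4)^1 + 6 = (1536) + (576) + (-32) + (-36) + (6) = 2050; answer 2050
Part II: B1 = 2050; w = -38; a(2) = -1*(-3) - 2*(-38) = 79; iterating: a(2)=79, a(3)=-73, a(4)=-85, a(5)=231, a(6)=-61, a(7)=-401, a(8)=523, a(9)=279, a(10)=-1325, a(11)=767, a(12)=1883; answer 1883

1883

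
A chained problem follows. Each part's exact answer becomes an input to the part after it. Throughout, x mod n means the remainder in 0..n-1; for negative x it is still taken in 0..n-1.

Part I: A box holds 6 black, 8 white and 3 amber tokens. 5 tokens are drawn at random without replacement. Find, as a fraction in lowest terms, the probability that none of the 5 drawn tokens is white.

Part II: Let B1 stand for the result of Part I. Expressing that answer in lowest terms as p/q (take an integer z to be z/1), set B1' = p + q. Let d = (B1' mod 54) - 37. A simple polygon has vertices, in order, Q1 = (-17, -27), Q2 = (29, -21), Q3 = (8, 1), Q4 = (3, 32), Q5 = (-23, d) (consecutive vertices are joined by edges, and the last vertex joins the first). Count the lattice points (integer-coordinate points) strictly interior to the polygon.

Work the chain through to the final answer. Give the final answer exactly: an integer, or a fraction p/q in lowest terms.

Part I: total draws C(17,5) = 6188; favorable C(9,5) = 126; P = 9/442; answer 9/442
Part II: B1 = 9/442; threaded value p + q = 451; d = -18; cross terms: (-17*-21 - 29*-27)=1140, (29*1 - 8*-21)=197, (8*32 - 3*1)=253, (3*-18 - -23*32)=682, (-23*-27 - -17*-18)=315; twice the area = |2587| = 2587; area = 2587/2; boundary points = 2 + 1 + 1 + 2 + 3 = 9; strictly interior points = area - boundary/2 + 1 = 1290; answer 1290

1290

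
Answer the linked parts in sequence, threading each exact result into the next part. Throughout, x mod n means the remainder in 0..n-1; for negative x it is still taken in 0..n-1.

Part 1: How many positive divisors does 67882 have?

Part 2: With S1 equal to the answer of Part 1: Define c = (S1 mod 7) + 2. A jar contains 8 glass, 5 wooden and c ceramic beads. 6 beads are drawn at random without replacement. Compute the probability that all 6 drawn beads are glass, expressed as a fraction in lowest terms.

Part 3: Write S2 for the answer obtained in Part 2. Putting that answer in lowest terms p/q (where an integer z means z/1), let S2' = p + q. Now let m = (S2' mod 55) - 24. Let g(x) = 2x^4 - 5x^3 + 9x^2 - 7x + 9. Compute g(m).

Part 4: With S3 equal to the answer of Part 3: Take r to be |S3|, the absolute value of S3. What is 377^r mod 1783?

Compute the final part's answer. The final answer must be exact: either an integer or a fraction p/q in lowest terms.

1160

Part 1: 67882 = 2 * 33941; number of divisors = (1+1) * (1+1) = 4; answer 4
Part 2: S1 = 4; c = 6; total draws C(19,6) = 27132; favorable C(8,6) = 28; P = 1/969; answer 1/969
Part 3: S2 = 1/969; threaded value p + q = 970; m = 11; 2*(11)^4 - 5*(11)^3 + 9*(11)^2 - 7*(11)^1 + 9 = (29282) + (-6655) + (1089) + (-77) + (9) = 23648; answer 23648
Part 4: S3 = 23648; r = 23648; squarings mod 1783: 377^1=377, 377^2=1272, 377^4=803, 377^8=1146, 377^16=1028, 377^32=1248, 377^64=945, 377^128=1525, 377^256=593, 377^512=398, 377^1024=1500, 377^2048=1637, 377^4096=1703, 377^8192=1051, 377^16384=924; 377^23648 = 377^32 * 377^64 * 377^1024 * 377^2048 * 377^4096 * 377^16384 = 1160 (mod 1783); answer 1160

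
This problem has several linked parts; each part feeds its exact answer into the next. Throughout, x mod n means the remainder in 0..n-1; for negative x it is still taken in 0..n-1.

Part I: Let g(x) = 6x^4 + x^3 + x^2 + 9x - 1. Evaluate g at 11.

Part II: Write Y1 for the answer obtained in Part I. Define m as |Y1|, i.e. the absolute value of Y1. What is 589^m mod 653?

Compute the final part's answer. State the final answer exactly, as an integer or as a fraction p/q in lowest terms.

587

Part I: 6*(11)^4 + 1*(11)^3 + 1*(11)^2 + 9*(11)^1 - 1 = (87846) + (1331) + (121) + (99) + (-1) = 89396; answer 89396
Part II: Y1 = 89396; m = 89396; squarings mod 653: 589^1=589, 589^2=178, 589^4=340, 589^8=19, 589^16=361, 589^32=374, 589^64=134, 589^128=325, 589^256=492, 589^512=454, 589^1024=421, 589^2048=278, 589^4096=230, 589^8192=7, 589^16384=49, 589^32768=442, 589^65536=117; 589^89396 = 589^4 * 589^16 * 589^32 * 589^256 * 589^1024 * 589^2048 * 589^4096 * 589^16384 * 589^65536 = 587 (mod 653); answer 587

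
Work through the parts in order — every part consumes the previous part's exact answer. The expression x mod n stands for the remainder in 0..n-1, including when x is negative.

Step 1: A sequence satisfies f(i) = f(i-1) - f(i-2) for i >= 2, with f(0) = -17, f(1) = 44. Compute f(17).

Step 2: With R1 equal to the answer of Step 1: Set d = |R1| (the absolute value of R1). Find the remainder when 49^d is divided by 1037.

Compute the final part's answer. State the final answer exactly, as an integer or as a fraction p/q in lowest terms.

903

Step 1: f(2) = 1*(44) - 1*(-17) = 61; iterating: f(2)=61, f(3)=17, f(4)=-44, f(5)=-61, f(6)=-17, f(7)=44, f(8)=61, f(9)=17, f(10)=-44, f(11)=-61, f(12)=-17, f(13)=44, f(14)=61, f(15)=17, f(16)=-44, f(17)=-61; answer -61
Step 2: R1 = -61; d = 61; squarings mod 1037: 49^1=49, 49^2=327, 49^4=118, 49^8=443, 49^16=256, 49^32=205; 49^61 = 49^1 * 49^4 * 49^8 * 49^16 * 49^32 = 903 (mod 1037); answer 903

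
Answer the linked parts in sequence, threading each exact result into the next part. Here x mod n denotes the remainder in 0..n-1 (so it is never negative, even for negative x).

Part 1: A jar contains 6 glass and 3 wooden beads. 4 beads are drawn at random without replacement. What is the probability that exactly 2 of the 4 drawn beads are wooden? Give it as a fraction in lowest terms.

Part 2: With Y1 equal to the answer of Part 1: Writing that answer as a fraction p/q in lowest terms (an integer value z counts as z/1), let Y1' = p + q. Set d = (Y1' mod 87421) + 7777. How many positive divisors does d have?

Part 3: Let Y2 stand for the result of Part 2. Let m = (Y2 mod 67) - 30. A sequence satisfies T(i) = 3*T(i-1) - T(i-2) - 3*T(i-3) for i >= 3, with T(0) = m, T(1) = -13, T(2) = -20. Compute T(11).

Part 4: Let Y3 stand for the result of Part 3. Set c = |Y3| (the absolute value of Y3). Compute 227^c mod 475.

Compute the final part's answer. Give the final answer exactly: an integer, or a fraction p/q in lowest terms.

322

Part 1: total draws C(9,4) = 126; favorable C(3,2)*C(6,2) = 45; P = 5/14; answer 5/14
Part 2: Y1 = 5/14; threaded value p + q = 19; d = 7796; 7796 = 2^2 * 1949; number of divisors = (2+1) * (1+1) = 6; answer 6
Part 3: Y2 = 6; m = -24; T(3) = 3*(-20) - 1*(-13) - 3*(-24) = 25; iterating: T(3)=25, T(4)=134, T(5)=437, T(6)=1102, T(7)=2467, T(8)=4988, T(9)=9191, T(10)=15184, T(11)=21397; answer 21397
Part 4: Y3 = 21397; c = 21397; squarings mod 475: 227^1=227, 227^2=229, 227^4=191, 227^8=381, 227^16=286, 227^32=96, 227^64=191, 227^128=381, 227^256=286, 227^512=96, 227^1024=191, 227^2048=381, 227^4096=286, 227^8192=96, 227^16384=191; 227^21397 = 227^1 * 227^4 * 227^16 * 227^128 * 227^256 * 227^512 * 227^4096 * 227^16384 = 322 (mod 475); answer 322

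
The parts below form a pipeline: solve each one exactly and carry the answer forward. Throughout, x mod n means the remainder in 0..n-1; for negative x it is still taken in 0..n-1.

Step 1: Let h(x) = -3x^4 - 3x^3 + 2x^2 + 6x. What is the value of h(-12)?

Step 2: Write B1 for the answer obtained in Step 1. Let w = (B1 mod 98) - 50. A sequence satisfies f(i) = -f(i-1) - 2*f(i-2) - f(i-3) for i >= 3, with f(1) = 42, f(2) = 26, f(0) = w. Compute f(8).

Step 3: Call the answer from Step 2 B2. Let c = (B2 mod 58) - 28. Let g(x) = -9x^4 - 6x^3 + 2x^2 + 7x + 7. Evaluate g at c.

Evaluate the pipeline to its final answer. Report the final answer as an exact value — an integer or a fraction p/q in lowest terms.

Step 1: -3*(-12)^4 - 3*(-12)^3 + 2*(-12)^2 + 6*(-12)^1 = (-62208) + (5184) + (288) + (-72) = -56808; answer -56808
Step 2: B1 = -56808; w = -18; f(3) = -1*(26) - 2*(42) - 1*(-18) = -92; iterating: f(3)=-92, f(4)=-2, f(5)=160, f(6)=-64, f(7)=-254, f(8)=222; answer 222
Step 3: B2 = 222; c = 20; -9*(20)^4 - 6*(20)^3 + 2*(20)^2 + 7*(20)^1 + 7 = (-1440000) + (-48000) + (800) + (140) + (7) = -1487053; answer -1487053

-1487053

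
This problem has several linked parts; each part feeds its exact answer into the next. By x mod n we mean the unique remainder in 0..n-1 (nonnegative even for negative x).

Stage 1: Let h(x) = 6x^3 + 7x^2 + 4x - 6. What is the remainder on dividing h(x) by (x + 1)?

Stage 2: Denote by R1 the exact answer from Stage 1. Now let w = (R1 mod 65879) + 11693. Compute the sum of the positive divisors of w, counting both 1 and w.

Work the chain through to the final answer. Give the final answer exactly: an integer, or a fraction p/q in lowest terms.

Stage 1: remainder = value at the root: 6*(-1)^3 + 7*(-1)^2 + 4*(-1)^1 - 6 = (-6) + (7) + (-4) + (-6) = -9; answer -9
Stage 2: R1 = -9; w = 77563; 77563 is prime, so its only divisors are 1 and 77563; sigma = 1 + 77563 = 77564; answer 77564

77564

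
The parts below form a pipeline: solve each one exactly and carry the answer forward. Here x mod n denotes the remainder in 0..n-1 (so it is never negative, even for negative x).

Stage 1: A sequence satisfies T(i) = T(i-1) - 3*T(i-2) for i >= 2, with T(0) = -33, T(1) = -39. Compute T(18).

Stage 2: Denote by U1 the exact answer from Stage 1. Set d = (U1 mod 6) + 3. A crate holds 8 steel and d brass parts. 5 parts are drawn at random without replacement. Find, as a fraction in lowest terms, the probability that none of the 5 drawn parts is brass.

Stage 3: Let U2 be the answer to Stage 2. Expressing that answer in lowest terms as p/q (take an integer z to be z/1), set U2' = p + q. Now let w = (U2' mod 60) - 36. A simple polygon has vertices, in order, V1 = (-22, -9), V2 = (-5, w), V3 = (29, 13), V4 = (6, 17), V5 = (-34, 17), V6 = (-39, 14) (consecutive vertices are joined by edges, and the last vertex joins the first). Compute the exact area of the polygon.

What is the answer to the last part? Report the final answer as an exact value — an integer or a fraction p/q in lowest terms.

1145

Stage 1: T(2) = 1*(-39) - 3*(-33) = 60; iterating: T(2)=60, T(3)=177, T(4)=-3, T(5)=-534, T(6)=-525, T(7)=1077, T(8)=2652, T(9)=-579, T(10)=-8535, T(11)=-6798, T(12)=18807, T(13)=39201, T(14)=-17220, T(15)=-134823, T(16)=-83163, T(17)=321306, T(18)=570795; answer 570795
Stage 2: U1 = 570795; d = 6; total draws C(14,5) = 2002; favorable C(8,5) = 56; P = 4/143; answer 4/143
Stage 3: U2 = 4/143; threaded value p + q = 147; w = -9; cross terms: (-22*-9 - -5*-9)=153, (-5*13 - 29*-9)=196, (29*17 - 6*13)=415, (6*17 - -34*17)=680, (-34*14 - -39*17)=187, (-39*-9 - -22*14)=659; twice the area = |2290| = 2290; area = 1145; answer 1145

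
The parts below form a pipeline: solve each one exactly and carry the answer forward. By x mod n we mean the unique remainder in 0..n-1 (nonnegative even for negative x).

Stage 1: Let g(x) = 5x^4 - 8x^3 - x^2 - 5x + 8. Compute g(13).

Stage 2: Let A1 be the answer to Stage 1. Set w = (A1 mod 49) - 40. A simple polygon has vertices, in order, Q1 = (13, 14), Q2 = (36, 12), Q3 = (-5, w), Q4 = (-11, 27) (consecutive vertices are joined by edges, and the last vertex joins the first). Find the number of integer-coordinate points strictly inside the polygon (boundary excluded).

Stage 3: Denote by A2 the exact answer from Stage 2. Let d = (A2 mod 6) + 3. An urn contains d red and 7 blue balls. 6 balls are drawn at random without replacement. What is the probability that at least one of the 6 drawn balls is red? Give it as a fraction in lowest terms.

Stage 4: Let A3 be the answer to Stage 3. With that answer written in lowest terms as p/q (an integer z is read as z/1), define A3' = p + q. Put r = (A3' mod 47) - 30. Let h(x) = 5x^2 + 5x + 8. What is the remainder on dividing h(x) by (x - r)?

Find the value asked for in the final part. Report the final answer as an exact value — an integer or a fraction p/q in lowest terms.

Stage 1: 5*(13)^4 - 8*(13)^3 - 1*(13)^2 - 5*(13)^1 + 8 = (142805) + (-17576) + (-169) + (-65) + (8) = 125003; answer 125003
Stage 2: A1 = 125003; w = -36; cross terms: (13*12 - 36*14)=-348, (36*-36 - -5*12)=-1236, (-5*27 - -11*-36)=-531, (-11*14 - 13*27)=-505; twice the area = |-2620| = 2620; area = 1310; boundary points = 1 + 1 + 3 + 1 = 6; strictly interior points = area - boundary/2 + 1 = 1308; answer 1308
Stage 3: A2 = 1308; d = 3; total draws C(10,6) = 210; complement C(7,6) = 7; favorable 210 - 7 = 203; P = 29/30; answer 29/30
Stage 4: A3 = 29/30; threaded value p + q = 59; r = -18; remainder = value at the root: 5*(-18)^2 + 5*(-18)^1 + 8 = (1620) + (-90) + (8) = 1538; answer 1538

1538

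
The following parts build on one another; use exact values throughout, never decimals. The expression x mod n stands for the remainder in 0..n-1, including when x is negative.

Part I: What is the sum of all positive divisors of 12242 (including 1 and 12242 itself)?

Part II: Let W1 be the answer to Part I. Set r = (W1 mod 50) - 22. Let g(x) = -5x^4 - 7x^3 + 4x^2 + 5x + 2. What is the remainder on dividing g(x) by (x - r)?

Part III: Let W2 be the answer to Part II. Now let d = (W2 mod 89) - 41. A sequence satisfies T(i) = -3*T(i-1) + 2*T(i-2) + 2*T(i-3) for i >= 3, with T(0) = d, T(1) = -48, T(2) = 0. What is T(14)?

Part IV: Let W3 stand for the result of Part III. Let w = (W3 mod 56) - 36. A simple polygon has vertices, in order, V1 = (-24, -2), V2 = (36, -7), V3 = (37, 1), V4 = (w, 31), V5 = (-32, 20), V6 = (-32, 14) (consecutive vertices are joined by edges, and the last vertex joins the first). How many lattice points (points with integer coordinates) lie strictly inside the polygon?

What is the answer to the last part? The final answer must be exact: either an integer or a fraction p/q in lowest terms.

Part I: 12242 = 2 * 6121; sigma = (1 + 2) * (1 + 6121) = 3 * 6122 = 18366; answer 18366
Part II: W1 = 18366; r = -6; remainder = value at the root: -5*(-6)^4 - 7*(-6)^3 + 4*(-6)^2 + 5*(-6)^1 + 2 = (-6480) + (1512) + (144) + (-30) + (2) = -4852; answer -4852
Part III: W2 = -4852; d = 2; T(3) = -3*(0) + 2*(-48) + 2*(2) = -92; iterating: T(3)=-92, T(4)=180, T(5)=-724, T(6)=2348, T(7)=-8132, T(8)=27644, T(9)=-94500, T(10)=322524, T(11)=-1101284, T(12)=3759900, T(13)=-12837220, T(14)=43828892; answer 43828892
Part IV: W3 = 43828892; w = 8; cross terms: (-24*-7 - 36*-2)=240, (36*1 - 37*-7)=295, (37*31 - 8*1)=1139, (8*20 - -32*31)=1152, (-32*14 - -32*20)=192, (-32*-2 - -24*14)=400; twice the area = |3418| = 3418; area = 1709; boundary points = 5 + 1 + 1 + 1 + 6 + 8 = 22; strictly interior points = area - boundary/2 + 1 = 1699; answer 1699

1699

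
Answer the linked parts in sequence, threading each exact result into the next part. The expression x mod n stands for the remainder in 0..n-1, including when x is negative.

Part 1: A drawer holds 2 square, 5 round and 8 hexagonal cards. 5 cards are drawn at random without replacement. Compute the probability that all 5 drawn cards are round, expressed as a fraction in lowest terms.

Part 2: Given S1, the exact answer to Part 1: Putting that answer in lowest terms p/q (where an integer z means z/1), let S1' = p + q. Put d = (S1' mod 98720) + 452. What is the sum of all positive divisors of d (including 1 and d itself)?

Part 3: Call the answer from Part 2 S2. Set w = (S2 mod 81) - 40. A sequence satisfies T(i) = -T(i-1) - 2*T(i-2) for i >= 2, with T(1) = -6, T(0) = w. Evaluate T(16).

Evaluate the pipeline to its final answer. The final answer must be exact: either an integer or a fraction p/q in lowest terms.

6788

Part 1: total draws C(15,5) = 3003; favorable C(5,5) = 1; P = 1/3003; answer 1/3003
Part 2: S1 = 1/3003; threaded value p + q = 3004; d = 3456; 3456 = 2^7 * 3^3; sigma = (1 + 2 + 4 + 8 + 16 + 32 + 64 + 128) * (1 + 3 + 9 + 27) = 255 * 40 = 10200; answer 10200
Part 3: S2 = 10200; w = 35; T(2) = -1*(-6) - 2*(35) = -64; iterating: T(2)=-64, T(3)=76, T(4)=52, T(5)=-204, T(6)=100, T(7)=308, T(8)=-508, T(9)=-108, T(10)=1124, T(11)=-908, T(12)=-1340, T(13)=3156, T(14)=-476, T(15)=-5836, T(16)=6788; answer 6788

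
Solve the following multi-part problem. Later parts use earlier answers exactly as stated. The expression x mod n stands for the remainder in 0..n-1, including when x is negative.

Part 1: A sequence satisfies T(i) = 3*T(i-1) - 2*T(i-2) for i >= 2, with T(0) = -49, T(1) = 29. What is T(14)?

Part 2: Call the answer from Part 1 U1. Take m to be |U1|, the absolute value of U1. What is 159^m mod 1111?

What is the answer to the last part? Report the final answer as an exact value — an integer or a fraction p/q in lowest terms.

1

Part 1: T(2) = 3*(29) - 2*(-49) = 185; iterating: T(2)=185, T(3)=497, T(4)=1121, T(5)=2369, T(6)=4865, T(7)=9857, T(8)=19841, T(9)=39809, T(10)=79745, T(11)=159617, T(12)=319361, T(13)=638849, T(14)=1277825; answer 1277825
Part 2: U1 = 1277825; m = 1277825; squarings mod 1111: 159^1=159, 159^2=839, 159^4=658, 159^8=785, 159^16=731, 159^32=1081, 159^64=900, 159^128=81, 159^256=1006, 159^512=1026, 159^1024=559, 159^2048=290, 159^4096=775, 159^8192=685, 159^16384=383, 159^32768=37, 159^65536=258, 159^131072=1015, 159^262144=328, 159^524288=928, 159^1048576=159; 159^1277825 = 159^1 * 159^128 * 159^256 * 159^512 * 159^1024 * 159^2048 * 159^4096 * 159^8192 * 159^16384 * 159^65536 * 159^131072 * 159^1048576 = 1 (mod 1111); answer 1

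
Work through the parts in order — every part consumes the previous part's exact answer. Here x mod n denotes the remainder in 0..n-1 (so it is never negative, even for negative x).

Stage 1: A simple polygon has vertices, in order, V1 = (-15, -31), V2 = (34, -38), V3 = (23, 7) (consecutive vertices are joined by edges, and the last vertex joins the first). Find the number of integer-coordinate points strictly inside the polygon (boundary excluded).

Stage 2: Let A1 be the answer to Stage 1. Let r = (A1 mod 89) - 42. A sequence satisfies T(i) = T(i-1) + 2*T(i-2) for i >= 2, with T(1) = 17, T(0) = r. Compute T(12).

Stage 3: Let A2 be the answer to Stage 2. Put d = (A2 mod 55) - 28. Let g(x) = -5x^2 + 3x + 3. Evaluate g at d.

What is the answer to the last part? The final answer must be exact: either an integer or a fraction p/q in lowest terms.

-23

Stage 1: cross terms: (-15*-38 - 34*-31)=1624, (34*7 - 23*-38)=1112, (23*-31 - -15*7)=-608; twice the area = |2128| = 2128; area = 1064; boundary points = 7 + 1 + 38 = 46; strictly interior points = area - boundary/2 + 1 = 1042; answer 1042
Stage 2: A1 = 1042; r = 21; T(2) = 1*(17) + 2*(21) = 59; iterating: T(2)=59, T(3)=93, T(4)=211, T(5)=397, T(6)=819, T(7)=1613, T(8)=3251, T(9)=6477, T(10)=12979, T(11)=25933, T(12)=51891; answer 51891
Stage 3: A2 = 51891; d = -2; -5*(-2)^2 + 3*(-2)^1 + 3 = (-20) + (-6) + (3) = -23; answer -23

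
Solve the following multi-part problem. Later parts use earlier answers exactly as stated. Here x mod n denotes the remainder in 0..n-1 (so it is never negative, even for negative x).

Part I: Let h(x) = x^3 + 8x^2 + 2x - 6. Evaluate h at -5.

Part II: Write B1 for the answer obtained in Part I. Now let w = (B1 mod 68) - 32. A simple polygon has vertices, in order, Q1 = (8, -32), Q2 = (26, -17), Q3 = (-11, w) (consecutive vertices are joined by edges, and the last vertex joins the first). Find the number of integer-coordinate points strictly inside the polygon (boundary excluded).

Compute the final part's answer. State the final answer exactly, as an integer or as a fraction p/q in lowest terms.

Part I: 1*(-5)^3 + 8*(-5)^2 + 2*(-5)^1 - 6 = (-125) + (200) + (-10) + (-6) = 59; answer 59
Part II: B1 = 59; w = 27; cross terms: (8*-17 - 26*-32)=696, (26*27 - -11*-17)=515, (-11*-32 - 8*27)=136; twice the area = |1347| = 1347; area = 1347/2; boundary points = 3 + 1 + 1 = 5; strictly interior points = area - boundary/2 + 1 = 672; answer 672

672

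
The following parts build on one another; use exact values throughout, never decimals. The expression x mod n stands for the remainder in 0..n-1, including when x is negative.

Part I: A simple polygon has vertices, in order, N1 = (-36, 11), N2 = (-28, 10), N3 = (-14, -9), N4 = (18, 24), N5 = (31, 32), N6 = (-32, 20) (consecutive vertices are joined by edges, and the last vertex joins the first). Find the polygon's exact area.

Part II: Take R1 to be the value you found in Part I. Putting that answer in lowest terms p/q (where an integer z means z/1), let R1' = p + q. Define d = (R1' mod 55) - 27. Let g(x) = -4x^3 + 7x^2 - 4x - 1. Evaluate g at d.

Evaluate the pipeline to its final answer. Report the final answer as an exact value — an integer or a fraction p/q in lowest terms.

Part I: cross terms: (-36*10 - -28*11)=-52, (-28*-9 - -14*10)=392, (-14*24 - 18*-9)=-174, (18*32 - 31*24)=-168, (31*20 - -32*32)=1644, (-32*11 - -36*20)=368; twice the area = |2010| = 2010; area = 1005; answer 1005
Part II: R1 = 1005; threaded value p + q = 1006; d = -11; -4*(-11)^3 + 7*(-11)^2 - 4*(-11)^1 - 1 = (5324) + (847) + (44) + (-1) = 6214; answer 6214

6214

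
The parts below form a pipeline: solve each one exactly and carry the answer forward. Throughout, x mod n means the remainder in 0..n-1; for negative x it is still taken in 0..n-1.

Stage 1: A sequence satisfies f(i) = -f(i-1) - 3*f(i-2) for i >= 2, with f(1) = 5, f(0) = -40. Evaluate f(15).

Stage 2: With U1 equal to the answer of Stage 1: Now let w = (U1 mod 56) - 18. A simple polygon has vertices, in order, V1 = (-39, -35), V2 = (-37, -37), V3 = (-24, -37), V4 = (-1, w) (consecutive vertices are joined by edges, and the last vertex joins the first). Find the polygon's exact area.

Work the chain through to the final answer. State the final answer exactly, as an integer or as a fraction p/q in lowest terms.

Stage 1: f(2) = -1*(5) - 3*(-40) = 115; iterating: f(2)=115, f(3)=-130, f(4)=-215, f(5)=605, f(6)=40, f(7)=-1855, f(8)=1735, f(9)=3830, f(10)=-9035, f(11)=-2455, f(12)=29560, f(13)=-22195, f(14)=-66485, f(15)=133070; answer 133070
Stage 2: U1 = 133070; w = -4; cross terms: (-39*-37 - -37*-35)=148, (-37*-37 - -24*-37)=481, (-24*-4 - -1*-37)=59, (-1*-35 - -39*-4)=-121; twice the area = |567| = 567; area = 567/2; answer 567/2

567/2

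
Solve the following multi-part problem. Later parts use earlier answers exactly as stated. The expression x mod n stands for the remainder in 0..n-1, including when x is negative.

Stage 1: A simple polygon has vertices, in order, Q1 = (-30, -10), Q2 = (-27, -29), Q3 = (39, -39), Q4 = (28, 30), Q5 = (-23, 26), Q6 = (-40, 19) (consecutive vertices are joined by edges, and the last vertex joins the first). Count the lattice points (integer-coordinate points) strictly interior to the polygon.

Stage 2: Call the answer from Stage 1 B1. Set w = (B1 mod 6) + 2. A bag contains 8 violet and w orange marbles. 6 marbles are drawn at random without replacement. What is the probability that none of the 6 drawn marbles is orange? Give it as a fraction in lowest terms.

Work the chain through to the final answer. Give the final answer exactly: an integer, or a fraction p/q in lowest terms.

1/33

Stage 1: cross terms: (-30*-29 - -27*-10)=600, (-27*-39 - 39*-29)=2184, (39*30 - 28*-39)=2262, (28*26 - -23*30)=1418, (-23*19 - -40*26)=603, (-40*-10 - -30*19)=970; twice the area = |8037| = 8037; area = 8037/2; boundary points = 1 + 2 + 1 + 1 + 1 + 1 = 7; strictly interior points = area - boundary/2 + 1 = 4016; answer 4016
Stage 2: B1 = 4016; w = 4; total draws C(12,6) = 924; favorable C(8,6) = 28; P = 1/33; answer 1/33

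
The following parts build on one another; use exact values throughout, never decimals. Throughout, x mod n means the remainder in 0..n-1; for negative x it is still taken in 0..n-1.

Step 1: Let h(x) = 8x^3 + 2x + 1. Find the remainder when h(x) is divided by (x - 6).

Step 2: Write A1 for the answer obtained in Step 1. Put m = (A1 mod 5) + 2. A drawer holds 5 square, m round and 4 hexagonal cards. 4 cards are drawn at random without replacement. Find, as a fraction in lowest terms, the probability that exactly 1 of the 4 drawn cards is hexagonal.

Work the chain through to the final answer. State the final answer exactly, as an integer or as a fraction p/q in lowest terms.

224/495

Step 1: remainder = value at the root: 8*(6)^3 + 2*(6)^1 + 1 = (1728) + (12) + (1) = 1741; answer 1741
Step 2: A1 = 1741; m = 3; total draws C(12,4) = 495; favorable C(4,1)*C(8,3) = 224; P = 224/495; answer 224/495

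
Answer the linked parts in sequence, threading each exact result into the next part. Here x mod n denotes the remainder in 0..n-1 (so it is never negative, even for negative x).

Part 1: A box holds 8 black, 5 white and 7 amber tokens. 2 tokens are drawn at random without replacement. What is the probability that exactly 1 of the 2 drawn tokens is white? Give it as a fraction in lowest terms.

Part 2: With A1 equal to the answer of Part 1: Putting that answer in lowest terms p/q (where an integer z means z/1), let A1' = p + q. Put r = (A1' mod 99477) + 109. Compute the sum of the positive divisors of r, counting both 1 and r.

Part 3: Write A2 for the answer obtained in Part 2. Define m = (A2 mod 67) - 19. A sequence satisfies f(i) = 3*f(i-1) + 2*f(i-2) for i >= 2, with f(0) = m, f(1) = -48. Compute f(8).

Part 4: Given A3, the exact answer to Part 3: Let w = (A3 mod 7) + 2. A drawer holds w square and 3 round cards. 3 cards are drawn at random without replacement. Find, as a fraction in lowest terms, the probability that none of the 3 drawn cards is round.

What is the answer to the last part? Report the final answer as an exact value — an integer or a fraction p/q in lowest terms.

Part 1: total draws C(20,2) = 190; favorable C(5,1)*C(15,1) = 75; P = 15/38; answer 15/38
Part 2: A1 = 15/38; threaded value p + q = 53; r = 162; 162 = 2 * 3^4; sigma = (1 + 2) * (1 + 3 + 9 + 27 + 81) = 3 * 121 = 363; answer 363
Part 3: A2 = 363; m = 9; f(2) = 3*(-48) + 2*(9) = -126; iterating: f(2)=-126, f(3)=-474, f(4)=-1674, f(5)=-5970, f(6)=-21258, f(7)=-75714, f(8)=-269658; answer -269658
Part 4: A3 = -269658; w = 5; total draws C(8,3) = 56; favorable C(5,3) = 10; P = 5/28; answer 5/28

5/28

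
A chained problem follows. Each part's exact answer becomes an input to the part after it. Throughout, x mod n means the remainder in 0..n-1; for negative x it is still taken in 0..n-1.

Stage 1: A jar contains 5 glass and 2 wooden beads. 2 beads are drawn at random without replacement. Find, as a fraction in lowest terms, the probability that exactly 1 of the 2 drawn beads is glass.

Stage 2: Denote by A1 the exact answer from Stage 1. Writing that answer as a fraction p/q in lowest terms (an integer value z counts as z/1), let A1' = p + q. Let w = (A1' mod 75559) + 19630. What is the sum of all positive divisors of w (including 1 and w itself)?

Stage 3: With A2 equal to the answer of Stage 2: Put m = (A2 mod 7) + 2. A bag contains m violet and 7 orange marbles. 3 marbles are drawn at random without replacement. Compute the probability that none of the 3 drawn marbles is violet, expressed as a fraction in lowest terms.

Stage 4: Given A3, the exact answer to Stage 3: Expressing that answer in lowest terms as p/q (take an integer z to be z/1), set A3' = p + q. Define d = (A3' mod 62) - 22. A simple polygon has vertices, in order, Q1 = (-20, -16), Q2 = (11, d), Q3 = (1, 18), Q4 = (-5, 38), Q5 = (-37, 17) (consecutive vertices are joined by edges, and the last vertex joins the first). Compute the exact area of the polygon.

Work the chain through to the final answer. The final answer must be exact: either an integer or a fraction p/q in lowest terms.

2923/2

Stage 1: total draws C(7,2) = 21; favorable C(5,1)*C(2,1) = 10; P = 10/21; answer 10/21
Stage 2: A1 = 10/21; threaded value p + q = 31; w = 19661; 19661 is prime, so its only divisors are 1 and 19661; sigma = 1 + 19661 = 19662; answer 19662
Stage 3: A2 = 19662; m = 8; total draws C(15,3) = 455; favorable C(7,3) = 35; P = 1/13; answer 1/13
Stage 4: A3 = 1/13; threaded value p + q = 14; d = -8; cross terms: (-20*-8 - 11*-16)=336, (11*18 - 1*-8)=206, (1*38 - -5*18)=128, (-5*17 - -37*38)=1321, (-37*-16 - -20*17)=932; twice the area = |2923| = 2923; area = 2923/2; answer 2923/2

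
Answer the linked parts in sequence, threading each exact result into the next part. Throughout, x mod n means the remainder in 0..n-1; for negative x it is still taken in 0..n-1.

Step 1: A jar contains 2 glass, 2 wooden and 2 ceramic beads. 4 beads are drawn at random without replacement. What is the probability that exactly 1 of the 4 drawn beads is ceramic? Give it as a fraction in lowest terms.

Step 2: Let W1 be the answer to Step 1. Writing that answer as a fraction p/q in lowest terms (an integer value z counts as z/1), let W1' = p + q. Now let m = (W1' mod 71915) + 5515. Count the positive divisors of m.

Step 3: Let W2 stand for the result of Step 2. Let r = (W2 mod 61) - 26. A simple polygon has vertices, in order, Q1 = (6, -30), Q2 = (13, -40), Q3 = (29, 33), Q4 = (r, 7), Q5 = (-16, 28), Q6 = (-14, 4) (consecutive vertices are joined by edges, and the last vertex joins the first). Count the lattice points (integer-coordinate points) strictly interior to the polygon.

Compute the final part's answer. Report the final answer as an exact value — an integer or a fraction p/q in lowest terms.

1404

Step 1: total draws C(6,4) = 15; favorable C(2,1)*C(4,3) = 8; P = 8/15; answer 8/15
Step 2: W1 = 8/15; threaded value p + q = 23; m = 5538; 5538 = 2 * 3 * 13 * 71; number of divisors = (1+1) * (1+1) * (1+1) * (1+1) = 16; answer 16
Step 3: W2 = 16; r = -10; cross terms: (6*-40 - 13*-30)=150, (13*33 - 29*-40)=1589, (29*7 - -10*33)=533, (-10*28 - -16*7)=-168, (-16*4 - -14*28)=328, (-14*-30 - 6*4)=396; twice the area = |2828| = 2828; area = 1414; boundary points = 1 + 1 + 13 + 3 + 2 + 2 = 22; strictly interior points = area - boundary/2 + 1 = 1404; answer 1404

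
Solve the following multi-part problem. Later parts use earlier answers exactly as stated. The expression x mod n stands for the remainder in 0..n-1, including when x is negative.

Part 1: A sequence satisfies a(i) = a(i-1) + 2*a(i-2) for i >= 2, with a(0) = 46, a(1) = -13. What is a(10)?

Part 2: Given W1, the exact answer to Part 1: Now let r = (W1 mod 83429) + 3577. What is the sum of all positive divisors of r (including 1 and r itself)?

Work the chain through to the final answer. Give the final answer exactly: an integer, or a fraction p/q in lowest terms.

26040

Part 1: a(2) = 1*(-13) + 2*(46) = 79; iterating: a(2)=79, a(3)=53, a(4)=211, a(5)=317, a(6)=739, a(7)=1373, a(8)=2851, a(9)=5597, a(10)=11299; answer 11299
Part 2: W1 = 11299; r = 14876; 14876 = 2^2 * 3719; sigma = (1 + 2 + 4) * (1 + 3719) = 7 * 3720 = 26040; answer 26040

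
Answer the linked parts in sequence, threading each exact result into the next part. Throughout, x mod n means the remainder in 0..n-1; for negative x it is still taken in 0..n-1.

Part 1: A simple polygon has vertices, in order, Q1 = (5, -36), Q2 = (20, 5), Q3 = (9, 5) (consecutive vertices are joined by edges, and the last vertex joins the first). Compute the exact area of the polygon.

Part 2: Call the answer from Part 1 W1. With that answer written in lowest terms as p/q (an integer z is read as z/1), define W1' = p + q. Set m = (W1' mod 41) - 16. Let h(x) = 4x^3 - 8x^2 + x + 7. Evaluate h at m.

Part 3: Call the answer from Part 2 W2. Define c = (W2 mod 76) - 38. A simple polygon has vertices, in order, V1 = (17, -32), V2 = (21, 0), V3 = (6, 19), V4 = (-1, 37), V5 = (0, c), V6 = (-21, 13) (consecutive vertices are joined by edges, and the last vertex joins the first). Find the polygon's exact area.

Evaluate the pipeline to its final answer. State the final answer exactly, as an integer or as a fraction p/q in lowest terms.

2303/2

Part 1: cross terms: (5*5 - 20*-36)=745, (20*5 - 9*5)=55, (9*-36 - 5*5)=-349; twice the area = |451| = 451; area = 451/2; answer 451/2
Part 2: W1 = 451/2; threaded value p + q = 453; m = -14; 4*(-14)^3 - 8*(-14)^2 + 1*(-14)^1 + 7 = (-10976) + (-1568) + (-14) + (7) = -12551; answer -12551
Part 3: W2 = -12551; c = 27; cross terms: (17*0 - 21*-32)=672, (21*19 - 6*0)=399, (6*37 - -1*19)=241, (-1*27 - 0*37)=-27, (0*13 - -21*27)=567, (-21*-32 - 17*13)=451; twice the area = |2303| = 2303; area = 2303/2; answer 2303/2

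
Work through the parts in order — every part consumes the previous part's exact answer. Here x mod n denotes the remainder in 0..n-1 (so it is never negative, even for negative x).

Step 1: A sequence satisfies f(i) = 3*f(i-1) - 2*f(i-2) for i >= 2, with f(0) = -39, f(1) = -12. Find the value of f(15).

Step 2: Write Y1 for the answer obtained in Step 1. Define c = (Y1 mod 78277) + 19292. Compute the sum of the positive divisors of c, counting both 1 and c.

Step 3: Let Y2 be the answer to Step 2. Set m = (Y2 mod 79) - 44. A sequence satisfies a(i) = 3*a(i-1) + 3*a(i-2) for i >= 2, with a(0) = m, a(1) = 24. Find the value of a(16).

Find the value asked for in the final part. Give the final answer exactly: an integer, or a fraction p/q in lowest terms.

7340630508

Step 1: f(2) = 3*(-12) - 2*(-39) = 42; iterating: f(2)=42, f(3)=150, f(4)=366, f(5)=798, f(6)=1662, f(7)=3390, f(8)=6846, f(9)=13758, f(10)=27582, f(11)=55230, f(12)=110526, f(13)=221118, f(14)=442302, f(15)=884670; answer 884670
Step 2: Y1 = 884670; c = 42915; 42915 = 3 * 5 * 2861; sigma = (1 + 3) * (1 + 5) * (1 + 2861) = 4 * 6 * 2862 = 68688; answer 68688
Step 3: Y2 = 68688; m = -7; a(2) = 3*(24) + 3*(-7) = 51; iterating: a(2)=51, a(3)=225, a(4)=828, a(5)=3159, a(6)=11961, a(7)=45360, a(8)=171963, a(9)=651969, a(10)=2471796, a(11)=9371295, a(12)=35529273, a(13)=134701704, a(14)=510692931, a(15)=1936183905, a(16)=7340630508; answer 7340630508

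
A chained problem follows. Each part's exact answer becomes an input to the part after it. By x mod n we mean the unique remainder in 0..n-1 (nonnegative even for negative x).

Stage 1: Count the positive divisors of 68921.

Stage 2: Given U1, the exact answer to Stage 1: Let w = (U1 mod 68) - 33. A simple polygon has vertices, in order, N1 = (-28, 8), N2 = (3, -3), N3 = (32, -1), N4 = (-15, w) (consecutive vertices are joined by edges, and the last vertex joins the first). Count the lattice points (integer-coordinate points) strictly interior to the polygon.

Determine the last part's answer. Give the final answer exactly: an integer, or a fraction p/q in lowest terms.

860

Stage 1: 68921 = 41^3; number of divisors = (3+1) = 4; answer 4
Stage 2: U1 = 4; w = -29; cross terms: (-28*-3 - 3*8)=60, (3*-1 - 32*-3)=93, (32*-29 - -15*-1)=-943, (-15*8 - -28*-29)=-932; twice the area = |-1722| = 1722; area = 861; boundary points = 1 + 1 + 1 + 1 = 4; strictly interior points = area - boundary/2 + 1 = 860; answer 860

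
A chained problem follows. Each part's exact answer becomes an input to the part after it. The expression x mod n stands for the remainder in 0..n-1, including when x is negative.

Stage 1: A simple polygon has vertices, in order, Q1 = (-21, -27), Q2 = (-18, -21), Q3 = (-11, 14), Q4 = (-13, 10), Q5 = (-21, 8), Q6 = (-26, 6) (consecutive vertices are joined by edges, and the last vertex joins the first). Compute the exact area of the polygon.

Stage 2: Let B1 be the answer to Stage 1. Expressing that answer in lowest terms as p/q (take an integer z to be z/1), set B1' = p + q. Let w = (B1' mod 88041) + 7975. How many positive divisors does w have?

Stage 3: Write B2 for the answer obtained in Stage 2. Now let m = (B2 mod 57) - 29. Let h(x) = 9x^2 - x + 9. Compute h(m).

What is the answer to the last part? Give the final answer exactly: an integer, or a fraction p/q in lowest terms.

19

Stage 1: cross terms: (-21*-21 - -18*-27)=-45, (-18*14 - -11*-21)=-483, (-11*10 - -13*14)=72, (-13*8 - -21*10)=106, (-21*6 - -26*8)=82, (-26*-27 - -21*6)=828; twice the area = |560| = 560; area = 280; answer 280
Stage 2: B1 = 280; threaded value p + q = 281; w = 8256; 8256 = 2^6 * 3 * 43; number of divisors = (6+1) * (1+1) * (1+1) = 28; answer 28
Stage 3: B2 = 28; m = -1; 9*(-1)^2 - 1*(-1)^1 + 9 = (9) + (1) + (9) = 19; answer 19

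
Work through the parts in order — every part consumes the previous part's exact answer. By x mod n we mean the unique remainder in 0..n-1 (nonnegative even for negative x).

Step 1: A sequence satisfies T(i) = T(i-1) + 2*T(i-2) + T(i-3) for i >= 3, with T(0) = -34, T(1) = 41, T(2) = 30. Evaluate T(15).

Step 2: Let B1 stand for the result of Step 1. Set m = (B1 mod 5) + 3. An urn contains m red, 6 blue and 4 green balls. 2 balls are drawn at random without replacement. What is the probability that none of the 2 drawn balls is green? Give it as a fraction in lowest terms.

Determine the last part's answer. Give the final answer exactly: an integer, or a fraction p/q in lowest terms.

11/20

Step 1: T(3) = 1*(30) + 2*(41) + 1*(-34) = 78; iterating: T(3)=78, T(4)=179, T(5)=365, T(6)=801, T(7)=1710, T(8)=3677, T(9)=7898, T(10)=16962, T(11)=36435, T(12)=78257, T(13)=168089, T(14)=361038, T(15)=775473; answer 775473
Step 2: B1 = 775473; m = 6; total draws C(16,2) = 120; favorable C(12,2) = 66; P = 11/20; answer 11/20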